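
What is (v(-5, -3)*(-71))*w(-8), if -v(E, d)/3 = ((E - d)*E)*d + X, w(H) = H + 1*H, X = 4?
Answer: 88608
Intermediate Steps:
w(H) = 2*H (w(H) = H + H = 2*H)
v(E, d) = -12 - 3*E*d*(E - d) (v(E, d) = -3*(((E - d)*E)*d + 4) = -3*((E*(E - d))*d + 4) = -3*(E*d*(E - d) + 4) = -3*(4 + E*d*(E - d)) = -12 - 3*E*d*(E - d))
(v(-5, -3)*(-71))*w(-8) = ((-12 - 3*(-3)*(-5)**2 + 3*(-5)*(-3)**2)*(-71))*(2*(-8)) = ((-12 - 3*(-3)*25 + 3*(-5)*9)*(-71))*(-16) = ((-12 + 225 - 135)*(-71))*(-16) = (78*(-71))*(-16) = -5538*(-16) = 88608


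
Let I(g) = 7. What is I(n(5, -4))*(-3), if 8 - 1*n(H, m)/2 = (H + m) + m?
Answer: -21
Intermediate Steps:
n(H, m) = 16 - 4*m - 2*H (n(H, m) = 16 - 2*((H + m) + m) = 16 - 2*(H + 2*m) = 16 + (-4*m - 2*H) = 16 - 4*m - 2*H)
I(n(5, -4))*(-3) = 7*(-3) = -21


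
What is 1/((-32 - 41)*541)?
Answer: -1/39493 ≈ -2.5321e-5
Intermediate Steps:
1/((-32 - 41)*541) = 1/(-73*541) = 1/(-39493) = -1/39493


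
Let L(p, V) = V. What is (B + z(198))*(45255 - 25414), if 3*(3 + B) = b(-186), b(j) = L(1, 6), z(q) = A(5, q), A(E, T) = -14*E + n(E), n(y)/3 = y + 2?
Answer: -992050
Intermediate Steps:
n(y) = 6 + 3*y (n(y) = 3*(y + 2) = 3*(2 + y) = 6 + 3*y)
A(E, T) = 6 - 11*E (A(E, T) = -14*E + (6 + 3*E) = 6 - 11*E)
z(q) = -49 (z(q) = 6 - 11*5 = 6 - 55 = -49)
b(j) = 6
B = -1 (B = -3 + (⅓)*6 = -3 + 2 = -1)
(B + z(198))*(45255 - 25414) = (-1 - 49)*(45255 - 25414) = -50*19841 = -992050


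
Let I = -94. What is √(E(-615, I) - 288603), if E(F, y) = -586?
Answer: I*√289189 ≈ 537.76*I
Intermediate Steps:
√(E(-615, I) - 288603) = √(-586 - 288603) = √(-289189) = I*√289189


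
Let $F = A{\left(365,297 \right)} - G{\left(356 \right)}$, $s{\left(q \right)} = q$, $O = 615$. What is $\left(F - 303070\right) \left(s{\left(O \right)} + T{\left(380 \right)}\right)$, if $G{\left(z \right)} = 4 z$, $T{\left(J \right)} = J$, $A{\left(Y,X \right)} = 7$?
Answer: $-302964565$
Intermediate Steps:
$F = -1417$ ($F = 7 - 4 \cdot 356 = 7 - 1424 = -1417$)
$\left(F - 303070\right) \left(s{\left(O \right)} + T{\left(380 \right)}\right) = \left(-1417 - 303070\right) \left(615 + 380\right) = \left(-304487\right) 995 = -302964565$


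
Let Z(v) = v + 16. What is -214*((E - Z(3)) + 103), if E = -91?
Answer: 1498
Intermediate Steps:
Z(v) = 16 + v
-214*((E - Z(3)) + 103) = -214*((-91 - (16 + 3)) + 103) = -214*((-91 - 1*19) + 103) = -214*((-91 - 19) + 103) = -214*(-110 + 103) = -214*(-7) = 1498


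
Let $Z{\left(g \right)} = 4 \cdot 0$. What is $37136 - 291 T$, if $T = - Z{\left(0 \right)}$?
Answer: $37136$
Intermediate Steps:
$Z{\left(g \right)} = 0$
$T = 0$ ($T = \left(-1\right) 0 = 0$)
$37136 - 291 T = 37136 - 291 \cdot 0 = 37136 - 0 = 37136 + 0 = 37136$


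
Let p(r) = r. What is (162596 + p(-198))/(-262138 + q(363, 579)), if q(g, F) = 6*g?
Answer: -81199/129980 ≈ -0.62470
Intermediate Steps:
(162596 + p(-198))/(-262138 + q(363, 579)) = (162596 - 198)/(-262138 + 6*363) = 162398/(-262138 + 2178) = 162398/(-259960) = 162398*(-1/259960) = -81199/129980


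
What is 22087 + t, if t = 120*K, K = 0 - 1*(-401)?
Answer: 70207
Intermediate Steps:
K = 401 (K = 0 + 401 = 401)
t = 48120 (t = 120*401 = 48120)
22087 + t = 22087 + 48120 = 70207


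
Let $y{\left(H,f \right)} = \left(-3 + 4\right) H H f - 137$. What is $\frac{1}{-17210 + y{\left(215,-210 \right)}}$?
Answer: $- \frac{1}{9724597} \approx -1.0283 \cdot 10^{-7}$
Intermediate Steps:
$y{\left(H,f \right)} = -137 + f H^{2}$ ($y{\left(H,f \right)} = 1 H H f - 137 = H H f - 137 = H^{2} f - 137 = f H^{2} - 137 = -137 + f H^{2}$)
$\frac{1}{-17210 + y{\left(215,-210 \right)}} = \frac{1}{-17210 - \left(137 + 210 \cdot 215^{2}\right)} = \frac{1}{-17210 - 9707387} = \frac{1}{-9724597} = - \frac{1}{9724597}$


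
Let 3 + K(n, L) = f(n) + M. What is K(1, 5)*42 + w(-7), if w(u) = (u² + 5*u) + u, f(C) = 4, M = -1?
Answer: 7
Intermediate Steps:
w(u) = u² + 6*u
K(n, L) = 0 (K(n, L) = -3 + (4 - 1) = -3 + 3 = 0)
K(1, 5)*42 + w(-7) = 0*42 - 7*(6 - 7) = 0 - 7*(-1) = 0 + 7 = 7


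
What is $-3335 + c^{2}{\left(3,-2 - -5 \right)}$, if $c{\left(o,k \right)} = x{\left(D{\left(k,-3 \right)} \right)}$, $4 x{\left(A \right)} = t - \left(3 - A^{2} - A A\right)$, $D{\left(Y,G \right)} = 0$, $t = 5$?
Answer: $- \frac{13339}{4} \approx -3334.8$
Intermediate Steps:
$x{\left(A \right)} = \frac{1}{2} + \frac{A^{2}}{2}$ ($x{\left(A \right)} = \frac{5 - \left(3 - A^{2} - A A\right)}{4} = \frac{5 + \left(\left(A^{2} + A^{2}\right) - 3\right)}{4} = \frac{5 + \left(2 A^{2} - 3\right)}{4} = \frac{5 + \left(-3 + 2 A^{2}\right)}{4} = \frac{2 + 2 A^{2}}{4} = \frac{1}{2} + \frac{A^{2}}{2}$)
$c{\left(o,k \right)} = \frac{1}{2}$ ($c{\left(o,k \right)} = \frac{1}{2} + \frac{0^{2}}{2} = \frac{1}{2} + \frac{1}{2} \cdot 0 = \frac{1}{2} + 0 = \frac{1}{2}$)
$-3335 + c^{2}{\left(3,-2 - -5 \right)} = -3335 + \left(\frac{1}{2}\right)^{2} = -3335 + \frac{1}{4} = - \frac{13339}{4}$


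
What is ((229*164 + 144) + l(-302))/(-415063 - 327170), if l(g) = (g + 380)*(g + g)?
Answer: 9412/742233 ≈ 0.012681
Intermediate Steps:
l(g) = 2*g*(380 + g) (l(g) = (380 + g)*(2*g) = 2*g*(380 + g))
((229*164 + 144) + l(-302))/(-415063 - 327170) = ((229*164 + 144) + 2*(-302)*(380 - 302))/(-415063 - 327170) = ((37556 + 144) + 2*(-302)*78)/(-742233) = (37700 - 47112)*(-1/742233) = -9412*(-1/742233) = 9412/742233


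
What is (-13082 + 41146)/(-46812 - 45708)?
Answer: -3508/11565 ≈ -0.30333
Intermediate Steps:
(-13082 + 41146)/(-46812 - 45708) = 28064/(-92520) = 28064*(-1/92520) = -3508/11565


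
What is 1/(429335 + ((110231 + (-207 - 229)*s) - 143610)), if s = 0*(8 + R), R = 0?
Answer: 1/395956 ≈ 2.5255e-6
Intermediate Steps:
s = 0 (s = 0*(8 + 0) = 0*8 = 0)
1/(429335 + ((110231 + (-207 - 229)*s) - 143610)) = 1/(429335 + ((110231 + (-207 - 229)*0) - 143610)) = 1/(429335 + ((110231 - 436*0) - 143610)) = 1/(429335 + ((110231 + 0) - 143610)) = 1/(429335 + (110231 - 143610)) = 1/(429335 - 33379) = 1/395956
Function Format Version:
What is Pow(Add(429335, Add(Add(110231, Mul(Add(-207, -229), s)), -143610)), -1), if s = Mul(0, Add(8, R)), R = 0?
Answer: Rational(1, 395956) ≈ 2.5255e-6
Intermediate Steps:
s = 0 (s = Mul(0, Add(8, 0)) = Mul(0, 8) = 0)
Pow(Add(429335, Add(Add(110231, Mul(Add(-207, -229), s)), -143610)), -1) = Pow(Add(429335, Add(Add(110231, Mul(Add(-207, -229), 0)), -143610)), -1) = Pow(Add(429335, Add(Add(110231, Mul(-436, 0)), -143610)), -1) = Pow(Add(429335, Add(Add(110231, 0), -143610)), -1) = Pow(Add(429335, Add(110231, -143610)), -1) = Pow(Add(429335, -33379), -1) = Pow(395956, -1) = Rational(1, 395956)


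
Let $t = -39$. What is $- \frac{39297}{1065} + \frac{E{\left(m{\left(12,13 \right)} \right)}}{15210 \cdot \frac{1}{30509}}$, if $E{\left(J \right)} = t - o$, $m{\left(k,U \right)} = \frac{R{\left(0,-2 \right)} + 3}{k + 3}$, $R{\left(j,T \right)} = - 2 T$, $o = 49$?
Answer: $- \frac{23046739}{107991} \approx -213.41$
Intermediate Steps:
$m{\left(k,U \right)} = \frac{7}{3 + k}$ ($m{\left(k,U \right)} = \frac{\left(-2\right) \left(-2\right) + 3}{k + 3} = \frac{4 + 3}{3 + k} = \frac{7}{3 + k}$)
$E{\left(J \right)} = -88$ ($E{\left(J \right)} = -39 - 49 = -88$)
$- \frac{39297}{1065} + \frac{E{\left(m{\left(12,13 \right)} \right)}}{15210 \cdot \frac{1}{30509}} = - \frac{39297}{1065} - \frac{88}{15210 \cdot \frac{1}{30509}} = \left(-39297\right) \frac{1}{1065} - \frac{88}{15210 \cdot \frac{1}{30509}} = - \frac{13099}{355} - \frac{88}{\frac{15210}{30509}} = - \frac{13099}{355} - \frac{1342396}{7605} = - \frac{23046739}{107991}$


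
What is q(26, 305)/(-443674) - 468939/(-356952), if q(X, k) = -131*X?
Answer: 34878636733/26395053608 ≈ 1.3214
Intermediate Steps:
q(26, 305)/(-443674) - 468939/(-356952) = -131*26/(-443674) - 468939/(-356952) = -3406*(-1/443674) - 468939*(-1/356952) = 1703/221837 + 156313/118984 = 34878636733/26395053608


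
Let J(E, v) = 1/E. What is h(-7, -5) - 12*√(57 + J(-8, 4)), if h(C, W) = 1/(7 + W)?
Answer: ½ - 3*√910 ≈ -89.999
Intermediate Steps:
h(-7, -5) - 12*√(57 + J(-8, 4)) = 1/(7 - 5) - 12*√(57 + 1/(-8)) = 1/2 - 12*√(57 - ⅛) = ½ - 3*√910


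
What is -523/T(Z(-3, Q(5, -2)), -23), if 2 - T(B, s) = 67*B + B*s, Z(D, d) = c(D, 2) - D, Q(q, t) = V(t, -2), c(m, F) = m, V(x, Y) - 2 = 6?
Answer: -523/2 ≈ -261.50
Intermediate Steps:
V(x, Y) = 8 (V(x, Y) = 2 + 6 = 8)
Q(q, t) = 8
Z(D, d) = 0 (Z(D, d) = D - D = 0)
T(B, s) = 2 - 67*B - B*s (T(B, s) = 2 - (67*B + B*s) = 2 + (-67*B - B*s) = 2 - 67*B - B*s)
-523/T(Z(-3, Q(5, -2)), -23) = -523/(2 - 67*0 - 1*0*(-23)) = -523/(2 + 0 + 0) = -523/2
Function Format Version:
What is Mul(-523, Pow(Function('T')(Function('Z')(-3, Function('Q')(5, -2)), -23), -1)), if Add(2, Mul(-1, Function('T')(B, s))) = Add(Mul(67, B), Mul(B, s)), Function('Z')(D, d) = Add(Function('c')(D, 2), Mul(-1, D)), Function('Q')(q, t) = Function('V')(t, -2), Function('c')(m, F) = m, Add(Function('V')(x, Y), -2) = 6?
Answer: Rational(-523, 2) ≈ -261.50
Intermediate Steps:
Function('V')(x, Y) = 8 (Function('V')(x, Y) = Add(2, 6) = 8)
Function('Q')(q, t) = 8
Function('Z')(D, d) = 0 (Function('Z')(D, d) = Add(D, Mul(-1, D)) = 0)
Function('T')(B, s) = Add(2, Mul(-67, B), Mul(-1, B, s)) (Function('T')(B, s) = Add(2, Mul(-1, Add(Mul(67, B), Mul(B, s)))) = Add(2, Add(Mul(-67, B), Mul(-1, B, s))) = Add(2, Mul(-67, B), Mul(-1, B, s)))
Mul(-523, Pow(Function('T')(Function('Z')(-3, Function('Q')(5, -2)), -23), -1)) = Mul(-523, Pow(Add(2, Mul(-67, 0), Mul(-1, 0, -23)), -1)) = Mul(-523, Pow(Add(2, 0, 0), -1)) = Mul(-523, Pow(2, -1)) = Mul(-523, Rational(1, 2)) = Rational(-523, 2)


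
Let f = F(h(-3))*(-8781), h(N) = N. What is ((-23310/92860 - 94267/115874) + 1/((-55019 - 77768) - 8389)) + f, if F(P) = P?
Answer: 1000375946686193333/37976554493416 ≈ 26342.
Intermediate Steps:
f = 26343 (f = -3*(-8781) = 26343)
((-23310/92860 - 94267/115874) + 1/((-55019 - 77768) - 8389)) + f = ((-23310/92860 - 94267/115874) + 1/((-55019 - 77768) - 8389)) + 26343 = ((-23310*1/92860 - 94267*1/115874) + 1/(-132787 - 8389)) + 26343 = ((-2331/9286 - 94267/115874) + 1/(-141176)) + 26343 = (-286366414/269001491 - 1/141176) + 26343 = -40428333864355/37976554493416 + 26343 = 1000375946686193333/37976554493416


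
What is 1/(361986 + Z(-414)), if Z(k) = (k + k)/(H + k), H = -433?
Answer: 847/306602970 ≈ 2.7625e-6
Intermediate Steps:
Z(k) = 2*k/(-433 + k) (Z(k) = (k + k)/(-433 + k) = (2*k)/(-433 + k) = 2*k/(-433 + k))
1/(361986 + Z(-414)) = 1/(361986 + 2*(-414)/(-433 - 414)) = 1/(361986 + 2*(-414)/(-847)) = 1/(361986 + 2*(-414)*(-1/847)) = 1/(361986 + 828/847) = 1/(306602970/847) = 847/306602970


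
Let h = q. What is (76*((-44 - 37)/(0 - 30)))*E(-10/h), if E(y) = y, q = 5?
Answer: -2052/5 ≈ -410.40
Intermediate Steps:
h = 5
(76*((-44 - 37)/(0 - 30)))*E(-10/h) = (76*((-44 - 37)/(0 - 30)))*(-10/5) = (76*(-81/(-30)))*(-10*⅕) = (76*(-81*(-1/30)))*(-2) = (76*(27/10))*(-2) = (1026/5)*(-2) = -2052/5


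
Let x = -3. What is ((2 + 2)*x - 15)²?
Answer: 729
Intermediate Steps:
((2 + 2)*x - 15)² = ((2 + 2)*(-3) - 15)² = (4*(-3) - 15)² = (-12 - 15)² = (-27)² = 729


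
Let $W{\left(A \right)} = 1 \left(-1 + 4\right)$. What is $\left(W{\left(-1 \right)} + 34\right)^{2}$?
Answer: $1369$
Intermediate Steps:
$W{\left(A \right)} = 3$ ($W{\left(A \right)} = 1 \cdot 3 = 3$)
$\left(W{\left(-1 \right)} + 34\right)^{2} = \left(3 + 34\right)^{2} = 37^{2} = 1369$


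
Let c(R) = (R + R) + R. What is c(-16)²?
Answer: 2304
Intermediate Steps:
c(R) = 3*R (c(R) = 2*R + R = 3*R)
c(-16)² = (3*(-16))² = (-48)² = 2304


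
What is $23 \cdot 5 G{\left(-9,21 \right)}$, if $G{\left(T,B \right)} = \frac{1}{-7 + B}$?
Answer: $\frac{115}{14} \approx 8.2143$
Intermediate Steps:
$23 \cdot 5 G{\left(-9,21 \right)} = \frac{23 \cdot 5}{-7 + 21} = \frac{115}{14}$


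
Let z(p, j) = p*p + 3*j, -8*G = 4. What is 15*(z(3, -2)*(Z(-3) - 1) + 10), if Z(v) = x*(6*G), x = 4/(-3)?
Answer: 285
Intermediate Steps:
G = -½ (G = -⅛*4 = -½ ≈ -0.50000)
x = -4/3 (x = 4*(-⅓) = -4/3 ≈ -1.3333)
z(p, j) = p² + 3*j
Z(v) = 4 (Z(v) = -8*(-1)/2 = -4/3*(-3) = 4)
15*(z(3, -2)*(Z(-3) - 1) + 10) = 15*((3² + 3*(-2))*(4 - 1) + 10) = 15*((9 - 6)*3 + 10) = 15*(3*3 + 10) = 15*(9 + 10) = 15*19 = 285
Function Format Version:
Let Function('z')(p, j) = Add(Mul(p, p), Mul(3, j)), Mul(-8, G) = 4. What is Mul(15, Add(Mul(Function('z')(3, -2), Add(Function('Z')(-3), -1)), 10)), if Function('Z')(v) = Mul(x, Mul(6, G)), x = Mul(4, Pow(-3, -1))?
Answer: 285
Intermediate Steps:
G = Rational(-1, 2) (G = Mul(Rational(-1, 8), 4) = Rational(-1, 2) ≈ -0.50000)
x = Rational(-4, 3) (x = Mul(4, Rational(-1, 3)) = Rational(-4, 3) ≈ -1.3333)
Function('z')(p, j) = Add(Pow(p, 2), Mul(3, j))
Function('Z')(v) = 4 (Function('Z')(v) = Mul(Rational(-4, 3), Mul(6, Rational(-1, 2))) = Mul(Rational(-4, 3), -3) = 4)
Mul(15, Add(Mul(Function('z')(3, -2), Add(Function('Z')(-3), -1)), 10)) = Mul(15, Add(Mul(Add(Pow(3, 2), Mul(3, -2)), Add(4, -1)), 10)) = Mul(15, Add(Mul(Add(9, -6), 3), 10)) = Mul(15, Add(Mul(3, 3), 10)) = Mul(15, Add(9, 10)) = Mul(15, 19) = 285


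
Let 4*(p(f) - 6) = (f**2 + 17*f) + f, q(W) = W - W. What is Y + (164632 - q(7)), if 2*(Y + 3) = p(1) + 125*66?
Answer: 1350075/8 ≈ 1.6876e+5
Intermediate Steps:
q(W) = 0
p(f) = 6 + f**2/4 + 9*f/2 (p(f) = 6 + ((f**2 + 17*f) + f)/4 = 6 + (f**2 + 18*f)/4 = 6 + (f**2/4 + 9*f/2) = 6 + f**2/4 + 9*f/2)
Y = 33019/8 (Y = -3 + ((6 + (1/4)*1**2 + (9/2)*1) + 125*66)/2 = -3 + ((6 + (1/4)*1 + 9/2) + 8250)/2 = -3 + ((6 + 1/4 + 9/2) + 8250)/2 = -3 + (43/4 + 8250)/2 = -3 + (1/2)*(33043/4) = -3 + 33043/8 = 33019/8 ≈ 4127.4)
Y + (164632 - q(7)) = 33019/8 + (164632 - 1*0) = 33019/8 + (164632 + 0) = 33019/8 + 164632 = 1350075/8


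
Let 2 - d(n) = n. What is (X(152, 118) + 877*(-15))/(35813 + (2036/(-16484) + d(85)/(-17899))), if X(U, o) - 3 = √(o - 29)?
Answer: -323371639136/880540607593 + 73761779*√89/2641621822779 ≈ -0.36698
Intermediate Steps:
X(U, o) = 3 + √(-29 + o) (X(U, o) = 3 + √(o - 29) = 3 + √(-29 + o))
d(n) = 2 - n
(X(152, 118) + 877*(-15))/(35813 + (2036/(-16484) + d(85)/(-17899))) = ((3 + √(-29 + 118)) + 877*(-15))/(35813 + (2036/(-16484) + (2 - 1*85)/(-17899))) = ((3 + √89) - 13155)/(35813 + (2036*(-1/16484) + (2 - 85)*(-1/17899))) = (-13152 + √89)/(35813 + (-509/4121 - 83*(-1/17899))) = (-13152 + √89)/(35813 + (-509/4121 + 83/17899)) = (-13152 + √89)/(35813 - 8768548/73761779) = (-13152 + √89)/(2641621822779/73761779) = (-13152 + √89)*(73761779/2641621822779) = -323371639136/880540607593 + 73761779*√89/2641621822779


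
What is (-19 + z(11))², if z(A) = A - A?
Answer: 361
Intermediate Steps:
z(A) = 0
(-19 + z(11))² = (-19 + 0)² = (-19)² = 361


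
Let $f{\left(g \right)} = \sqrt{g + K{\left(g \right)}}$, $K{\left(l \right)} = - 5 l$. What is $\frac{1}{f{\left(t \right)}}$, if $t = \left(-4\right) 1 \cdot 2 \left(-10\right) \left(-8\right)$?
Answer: $\frac{\sqrt{10}}{160} \approx 0.019764$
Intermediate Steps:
$t = -640$ ($t = \left(-4\right) 2 \left(-10\right) \left(-8\right) = \left(-8\right) \left(-10\right) \left(-8\right) = 80 \left(-8\right) = -640$)
$f{\left(g \right)} = 2 \sqrt{- g}$ ($f{\left(g \right)} = \sqrt{g - 5 g} = \sqrt{- 4 g} = 2 \sqrt{- g}$)
$\frac{1}{f{\left(t \right)}} = \frac{1}{2 \sqrt{\left(-1\right) \left(-640\right)}} = \frac{1}{2 \sqrt{640}} = \frac{1}{2 \cdot 8 \sqrt{10}} = \frac{1}{16 \sqrt{10}} = \frac{\sqrt{10}}{160}$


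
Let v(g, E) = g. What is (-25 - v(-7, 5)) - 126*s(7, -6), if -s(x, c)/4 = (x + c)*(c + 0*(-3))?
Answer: -3042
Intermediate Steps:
s(x, c) = -4*c*(c + x) (s(x, c) = -4*(x + c)*(c + 0*(-3)) = -4*(c + x)*(c + 0) = -4*(c + x)*c = -4*c*(c + x))
(-25 - v(-7, 5)) - 126*s(7, -6) = (-25 - 1*(-7)) - (-504)*(-6)*(-6 + 7) = (-25 + 7) - (-504)*(-6) = -18 - 126*24 = -18 - 3024 = -3042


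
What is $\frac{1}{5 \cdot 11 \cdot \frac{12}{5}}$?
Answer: $\frac{1}{132} \approx 0.0075758$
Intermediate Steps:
$\frac{1}{5 \cdot 11 \cdot \frac{12}{5}} = \frac{1}{55 \cdot 12 \cdot \frac{1}{5}} = \frac{1}{55 \cdot \frac{12}{5}} = \frac{1}{132}$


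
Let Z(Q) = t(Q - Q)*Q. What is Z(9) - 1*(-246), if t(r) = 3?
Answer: 273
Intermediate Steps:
Z(Q) = 3*Q
Z(9) - 1*(-246) = 3*9 - 1*(-246) = 27 + 246 = 273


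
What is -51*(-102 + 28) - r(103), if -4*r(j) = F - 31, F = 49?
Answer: 7557/2 ≈ 3778.5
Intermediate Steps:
r(j) = -9/2 (r(j) = -(49 - 31)/4 = -1/4*18 = -9/2)
-51*(-102 + 28) - r(103) = -51*(-102 + 28) - 1*(-9/2) = -51*(-74) + 9/2 = 3774 + 9/2 = 7557/2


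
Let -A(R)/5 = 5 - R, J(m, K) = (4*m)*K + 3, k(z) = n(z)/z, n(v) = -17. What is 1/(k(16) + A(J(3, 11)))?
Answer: 16/10383 ≈ 0.0015410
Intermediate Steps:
k(z) = -17/z
J(m, K) = 3 + 4*K*m (J(m, K) = 4*K*m + 3 = 3 + 4*K*m)
A(R) = -25 + 5*R (A(R) = -5*(5 - R) = -25 + 5*R)
1/(k(16) + A(J(3, 11))) = 1/(-17/16 + (-25 + 5*(3 + 4*11*3))) = 1/(-17*1/16 + (-25 + 5*(3 + 132))) = 1/(-17/16 + (-25 + 5*135)) = 1/(-17/16 + (-25 + 675)) = 1/(-17/16 + 650) = 1/(10383/16) = 16/10383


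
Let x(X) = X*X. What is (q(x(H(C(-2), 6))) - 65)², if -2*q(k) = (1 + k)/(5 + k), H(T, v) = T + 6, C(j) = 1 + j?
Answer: 3853369/900 ≈ 4281.5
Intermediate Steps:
H(T, v) = 6 + T
x(X) = X²
q(k) = -(1 + k)/(2*(5 + k))
(q(x(H(C(-2), 6))) - 65)² = ((-1 - (6 + (1 - 2))²)/(2*(5 + (6 + (1 - 2))²)) - 65)² = ((-1 - (6 - 1)²)/(2*(5 + (6 - 1)²)) - 65)² = ((-1 - 1*5²)/(2*(5 + 5²)) - 65)² = ((-1 - 1*25)/(2*(5 + 25)) - 65)² = ((½)*(-1 - 25)/30 - 65)² = ((½)*(1/30)*(-26) - 65)² = (-13/30 - 65)² = (-1963/30)² = 3853369/900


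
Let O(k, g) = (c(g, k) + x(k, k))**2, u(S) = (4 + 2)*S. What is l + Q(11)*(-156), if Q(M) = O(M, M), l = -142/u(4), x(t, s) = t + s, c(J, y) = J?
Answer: -2038679/12 ≈ -1.6989e+5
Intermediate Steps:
u(S) = 6*S
x(t, s) = s + t
l = -71/12 (l = -142/(6*4) = -142/24 = -142*1/24 = -71/12 ≈ -5.9167)
O(k, g) = (g + 2*k)**2 (O(k, g) = (g + (k + k))**2 = (g + 2*k)**2)
Q(M) = 9*M**2 (Q(M) = (M + 2*M)**2 = (3*M)**2 = 9*M**2)
l + Q(11)*(-156) = -71/12 + (9*11**2)*(-156) = -71/12 + (9*121)*(-156) = -71/12 + 1089*(-156) = -71/12 - 169884 = -2038679/12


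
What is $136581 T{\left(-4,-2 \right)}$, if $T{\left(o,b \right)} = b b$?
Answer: $546324$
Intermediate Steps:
$T{\left(o,b \right)} = b^{2}$
$136581 T{\left(-4,-2 \right)} = 136581 \left(-2\right)^{2} = 136581 \cdot 4 = 546324$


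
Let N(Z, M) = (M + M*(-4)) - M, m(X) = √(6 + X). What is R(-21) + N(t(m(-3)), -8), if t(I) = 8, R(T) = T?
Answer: 11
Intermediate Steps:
N(Z, M) = -4*M (N(Z, M) = (M - 4*M) - M = -3*M - M = -4*M)
R(-21) + N(t(m(-3)), -8) = -21 - 4*(-8) = -21 + 32 = 11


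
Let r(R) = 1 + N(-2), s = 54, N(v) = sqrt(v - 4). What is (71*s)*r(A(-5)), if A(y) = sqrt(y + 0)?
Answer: 3834 + 3834*I*sqrt(6) ≈ 3834.0 + 9391.3*I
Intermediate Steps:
N(v) = sqrt(-4 + v)
A(y) = sqrt(y)
r(R) = 1 + I*sqrt(6) (r(R) = 1 + sqrt(-4 - 2) = 1 + sqrt(-6) = 1 + I*sqrt(6))
(71*s)*r(A(-5)) = (71*54)*(1 + I*sqrt(6)) = 3834*(1 + I*sqrt(6)) = 3834 + 3834*I*sqrt(6)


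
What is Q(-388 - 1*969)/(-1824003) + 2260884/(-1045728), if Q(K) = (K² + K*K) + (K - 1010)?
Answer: -221463708895/52983639144 ≈ -4.1798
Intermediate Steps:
Q(K) = -1010 + K + 2*K² (Q(K) = (K² + K²) + (-1010 + K) = 2*K² + (-1010 + K) = -1010 + K + 2*K²)
Q(-388 - 1*969)/(-1824003) + 2260884/(-1045728) = (-1010 + (-388 - 1*969) + 2*(-388 - 1*969)²)/(-1824003) + 2260884/(-1045728) = (-1010 + (-388 - 969) + 2*(-388 - 969)²)*(-1/1824003) + 2260884*(-1/1045728) = (-1010 - 1357 + 2*(-1357)²)*(-1/1824003) - 188407/87144 = (-1010 - 1357 + 2*1841449)*(-1/1824003) - 188407/87144 = (-1010 - 1357 + 3682898)*(-1/1824003) - 188407/87144 = 3680531*(-1/1824003) - 188407/87144 = -3680531/1824003 - 188407/87144 = -221463708895/52983639144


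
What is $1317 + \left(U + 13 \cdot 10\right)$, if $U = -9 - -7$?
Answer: $1445$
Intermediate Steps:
$U = -2$ ($U = -9 + 7 = -2$)
$1317 + \left(U + 13 \cdot 10\right) = 1317 + \left(-2 + 13 \cdot 10\right) = 1317 + \left(-2 + 130\right) = 1317 + 128 = 1445$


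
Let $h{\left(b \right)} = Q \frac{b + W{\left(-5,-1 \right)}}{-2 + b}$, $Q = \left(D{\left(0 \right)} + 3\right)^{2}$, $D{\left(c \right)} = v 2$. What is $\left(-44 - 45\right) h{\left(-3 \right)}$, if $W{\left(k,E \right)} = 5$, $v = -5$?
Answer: $\frac{8722}{5} \approx 1744.4$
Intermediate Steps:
$D{\left(c \right)} = -10$ ($D{\left(c \right)} = \left(-5\right) 2 = -10$)
$Q = 49$ ($Q = \left(-10 + 3\right)^{2} = \left(-7\right)^{2} = 49$)
$h{\left(b \right)} = \frac{49 \left(5 + b\right)}{-2 + b}$ ($h{\left(b \right)} = 49 \frac{b + 5}{-2 + b} = 49 \frac{5 + b}{-2 + b} = \frac{49 \left(5 + b\right)}{-2 + b}$)
$\left(-44 - 45\right) h{\left(-3 \right)} = \left(-44 - 45\right) \frac{49 \left(5 - 3\right)}{-2 - 3} = - 89 \cdot 49 \frac{1}{-5} \cdot 2 = - 89 \cdot 49 \left(- \frac{1}{5}\right) 2 = \left(-89\right) \left(- \frac{98}{5}\right) = \frac{8722}{5}$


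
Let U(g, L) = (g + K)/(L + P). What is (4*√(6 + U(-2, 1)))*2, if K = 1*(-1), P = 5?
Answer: 4*√22 ≈ 18.762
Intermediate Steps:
K = -1
U(g, L) = (-1 + g)/(5 + L) (U(g, L) = (g - 1)/(L + 5) = (-1 + g)/(5 + L))
(4*√(6 + U(-2, 1)))*2 = (4*√(6 + (-1 - 2)/(5 + 1)))*2 = (4*√(6 - 3/6))*2 = (4*√(6 + (⅙)*(-3)))*2 = (4*√(6 - ½))*2 = (4*√(11/2))*2 = (4*(√22/2))*2 = (2*√22)*2 = 4*√22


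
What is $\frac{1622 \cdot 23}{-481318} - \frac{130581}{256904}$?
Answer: $- \frac{36217523191}{61826259736} \approx -0.5858$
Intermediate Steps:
$\frac{1622 \cdot 23}{-481318} - \frac{130581}{256904} = 37306 \left(- \frac{1}{481318}\right) - \frac{130581}{256904} = - \frac{18653}{240659} - \frac{130581}{256904} = - \frac{36217523191}{61826259736}$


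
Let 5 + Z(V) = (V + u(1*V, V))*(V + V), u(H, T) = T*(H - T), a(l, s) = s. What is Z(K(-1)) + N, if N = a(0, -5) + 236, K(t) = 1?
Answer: 228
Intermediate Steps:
Z(V) = -5 + 2*V² (Z(V) = -5 + (V + V*(1*V - V))*(V + V) = -5 + (V + V*(V - V))*(2*V) = -5 + (V + V*0)*(2*V) = -5 + (V + 0)*(2*V) = -5 + V*(2*V) = -5 + 2*V²)
N = 231 (N = -5 + 236 = 231)
Z(K(-1)) + N = (-5 + 2*1²) + 231 = (-5 + 2*1) + 231 = (-5 + 2) + 231 = -3 + 231 = 228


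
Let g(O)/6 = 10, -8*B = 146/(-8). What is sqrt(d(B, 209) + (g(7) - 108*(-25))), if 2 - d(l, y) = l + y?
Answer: sqrt(163246)/8 ≈ 50.505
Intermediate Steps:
B = 73/32 (B = -73/(4*(-8)) = -73*(-1)/(4*8) = -1/8*(-73/4) = 73/32 ≈ 2.2813)
g(O) = 60 (g(O) = 6*10 = 60)
d(l, y) = 2 - l - y (d(l, y) = 2 - (l + y) = 2 + (-l - y) = 2 - l - y)
sqrt(d(B, 209) + (g(7) - 108*(-25))) = sqrt((2 - 1*73/32 - 1*209) + (60 - 108*(-25))) = sqrt((2 - 73/32 - 209) + (60 + 2700)) = sqrt(-6697/32 + 2760) = sqrt(81623/32) = sqrt(163246)/8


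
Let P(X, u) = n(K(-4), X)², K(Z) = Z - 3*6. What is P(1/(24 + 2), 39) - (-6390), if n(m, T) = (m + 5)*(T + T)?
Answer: 1080199/169 ≈ 6391.7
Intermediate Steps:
K(Z) = -18 + Z (K(Z) = Z - 18 = -18 + Z)
n(m, T) = 2*T*(5 + m) (n(m, T) = (5 + m)*(2*T) = 2*T*(5 + m))
P(X, u) = 1156*X² (P(X, u) = (2*X*(5 + (-18 - 4)))² = (2*X*(5 - 22))² = (2*X*(-17))² = (-34*X)² = 1156*X²)
P(1/(24 + 2), 39) - (-6390) = 1156*(1/(24 + 2))² - (-6390) = 1156*(1/26)² - 639*(-10) = 1156*(1/26)² + 6390 = 1156*(1/676) + 6390 = 289/169 + 6390 = 1080199/169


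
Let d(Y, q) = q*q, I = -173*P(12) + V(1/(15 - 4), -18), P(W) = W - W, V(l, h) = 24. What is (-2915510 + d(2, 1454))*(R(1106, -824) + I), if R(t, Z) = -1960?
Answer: 1551498784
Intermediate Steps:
P(W) = 0
I = 24 (I = -173*0 + 24 = 0 + 24 = 24)
d(Y, q) = q²
(-2915510 + d(2, 1454))*(R(1106, -824) + I) = (-2915510 + 1454²)*(-1960 + 24) = (-2915510 + 2114116)*(-1936) = -801394*(-1936) = 1551498784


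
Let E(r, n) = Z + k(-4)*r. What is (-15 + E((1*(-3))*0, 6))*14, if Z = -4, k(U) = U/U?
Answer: -266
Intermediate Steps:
k(U) = 1
E(r, n) = -4 + r (E(r, n) = -4 + 1*r = -4 + r)
(-15 + E((1*(-3))*0, 6))*14 = (-15 + (-4 + (1*(-3))*0))*14 = (-15 + (-4 - 3*0))*14 = (-15 + (-4 + 0))*14 = (-15 - 4)*14 = -19*14 = -266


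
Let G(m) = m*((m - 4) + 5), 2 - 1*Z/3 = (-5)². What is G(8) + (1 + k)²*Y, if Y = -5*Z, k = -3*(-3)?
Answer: 34572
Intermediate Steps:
k = 9
Z = -69 (Z = 6 - 3*(-5)² = 6 - 3*25 = 6 - 75 = -69)
Y = 345 (Y = -5*(-69) = 345)
G(m) = m*(1 + m) (G(m) = m*((-4 + m) + 5) = m*(1 + m))
G(8) + (1 + k)²*Y = 8*(1 + 8) + (1 + 9)²*345 = 8*9 + 10²*345 = 72 + 100*345 = 72 + 34500 = 34572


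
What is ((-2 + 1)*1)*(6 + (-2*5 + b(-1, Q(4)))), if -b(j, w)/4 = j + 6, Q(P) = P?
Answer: 24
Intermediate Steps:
b(j, w) = -24 - 4*j (b(j, w) = -4*(j + 6) = -4*(6 + j) = -24 - 4*j)
((-2 + 1)*1)*(6 + (-2*5 + b(-1, Q(4)))) = ((-2 + 1)*1)*(6 + (-2*5 + (-24 - 4*(-1)))) = (-1*1)*(6 + (-10 + (-24 + 4))) = -(6 + (-10 - 20)) = -(6 - 30) = -1*(-24) = 24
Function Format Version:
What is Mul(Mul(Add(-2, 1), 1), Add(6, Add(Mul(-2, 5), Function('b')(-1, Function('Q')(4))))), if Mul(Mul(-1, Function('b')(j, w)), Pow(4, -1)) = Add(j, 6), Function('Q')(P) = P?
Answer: 24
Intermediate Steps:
Function('b')(j, w) = Add(-24, Mul(-4, j)) (Function('b')(j, w) = Mul(-4, Add(j, 6)) = Mul(-4, Add(6, j)) = Add(-24, Mul(-4, j)))
Mul(Mul(Add(-2, 1), 1), Add(6, Add(Mul(-2, 5), Function('b')(-1, Function('Q')(4))))) = Mul(Mul(Add(-2, 1), 1), Add(6, Add(Mul(-2, 5), Add(-24, Mul(-4, -1))))) = Mul(Mul(-1, 1), Add(6, Add(-10, Add(-24, 4)))) = Mul(-1, Add(6, Add(-10, -20))) = Mul(-1, Add(6, -30)) = Mul(-1, -24) = 24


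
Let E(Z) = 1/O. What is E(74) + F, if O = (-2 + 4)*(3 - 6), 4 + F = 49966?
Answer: 299771/6 ≈ 49962.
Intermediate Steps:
F = 49962 (F = -4 + 49966 = 49962)
O = -6 (O = 2*(-3) = -6)
E(Z) = -1/6 (E(Z) = 1/(-6) = -1/6)
E(74) + F = -1/6 + 49962 = 299771/6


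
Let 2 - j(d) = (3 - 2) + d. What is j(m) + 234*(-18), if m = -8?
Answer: -4203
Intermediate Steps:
j(d) = 1 - d (j(d) = 2 - ((3 - 2) + d) = 2 - (1 + d) = 2 + (-1 - d) = 1 - d)
j(m) + 234*(-18) = (1 - 1*(-8)) + 234*(-18) = (1 + 8) - 4212 = 9 - 4212 = -4203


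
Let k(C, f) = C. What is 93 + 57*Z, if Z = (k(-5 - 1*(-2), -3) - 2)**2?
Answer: 1518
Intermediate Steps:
Z = 25 (Z = ((-5 - 1*(-2)) - 2)**2 = ((-5 + 2) - 2)**2 = (-3 - 2)**2 = (-5)**2 = 25)
93 + 57*Z = 93 + 57*25 = 93 + 1425 = 1518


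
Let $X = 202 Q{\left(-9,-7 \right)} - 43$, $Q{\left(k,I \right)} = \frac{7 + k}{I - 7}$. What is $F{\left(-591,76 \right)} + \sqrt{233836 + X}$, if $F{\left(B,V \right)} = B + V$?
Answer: $-515 + \frac{\sqrt{11457271}}{7} \approx -31.449$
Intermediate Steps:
$Q{\left(k,I \right)} = \frac{7 + k}{-7 + I}$
$X = - \frac{99}{7}$ ($X = 202 \frac{7 - 9}{-7 - 7} - 43 = 202 \frac{1}{-14} \left(-2\right) - 43 = 202 \left(\left(- \frac{1}{14}\right) \left(-2\right)\right) - 43 = 202 \cdot \frac{1}{7} - 43 = \frac{202}{7} - 43 = - \frac{99}{7} \approx -14.143$)
$F{\left(-591,76 \right)} + \sqrt{233836 + X} = \left(-591 + 76\right) + \sqrt{233836 - \frac{99}{7}} = -515 + \sqrt{\frac{1636753}{7}} = -515 + \frac{\sqrt{11457271}}{7}$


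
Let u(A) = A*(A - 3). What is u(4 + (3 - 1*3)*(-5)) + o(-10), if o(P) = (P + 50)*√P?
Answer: 4 + 40*I*√10 ≈ 4.0 + 126.49*I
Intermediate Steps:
u(A) = A*(-3 + A)
o(P) = √P*(50 + P) (o(P) = (50 + P)*√P = √P*(50 + P))
u(4 + (3 - 1*3)*(-5)) + o(-10) = (4 + (3 - 1*3)*(-5))*(-3 + (4 + (3 - 1*3)*(-5))) + √(-10)*(50 - 10) = (4 + (3 - 3)*(-5))*(-3 + (4 + (3 - 3)*(-5))) + (I*√10)*40 = (4 + 0*(-5))*(-3 + (4 + 0*(-5))) + 40*I*√10 = (4 + 0)*(-3 + (4 + 0)) + 40*I*√10 = 4*(-3 + 4) + 40*I*√10 = 4*1 + 40*I*√10 = 4 + 40*I*√10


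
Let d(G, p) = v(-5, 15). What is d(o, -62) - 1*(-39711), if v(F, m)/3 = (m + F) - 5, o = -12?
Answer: 39726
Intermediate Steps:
v(F, m) = -15 + 3*F + 3*m (v(F, m) = 3*((m + F) - 5) = 3*((F + m) - 5) = 3*(-5 + F + m) = -15 + 3*F + 3*m)
d(G, p) = 15 (d(G, p) = -15 + 3*(-5) + 3*15 = -15 - 15 + 45 = 15)
d(o, -62) - 1*(-39711) = 15 - 1*(-39711) = 15 + 39711 = 39726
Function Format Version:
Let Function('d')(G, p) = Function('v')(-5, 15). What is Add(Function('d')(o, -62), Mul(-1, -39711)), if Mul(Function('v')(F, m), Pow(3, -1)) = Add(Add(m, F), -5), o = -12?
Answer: 39726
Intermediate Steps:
Function('v')(F, m) = Add(-15, Mul(3, F), Mul(3, m)) (Function('v')(F, m) = Mul(3, Add(Add(m, F), -5)) = Mul(3, Add(Add(F, m), -5)) = Mul(3, Add(-5, F, m)) = Add(-15, Mul(3, F), Mul(3, m)))
Function('d')(G, p) = 15 (Function('d')(G, p) = Add(-15, Mul(3, -5), Mul(3, 15)) = Add(-15, -15, 45) = 15)
Add(Function('d')(o, -62), Mul(-1, -39711)) = Add(15, Mul(-1, -39711)) = Add(15, 39711) = 39726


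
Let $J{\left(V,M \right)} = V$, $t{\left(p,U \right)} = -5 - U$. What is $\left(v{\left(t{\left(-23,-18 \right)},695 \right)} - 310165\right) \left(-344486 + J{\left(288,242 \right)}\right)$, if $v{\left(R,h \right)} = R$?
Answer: $106753698096$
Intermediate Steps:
$\left(v{\left(t{\left(-23,-18 \right)},695 \right)} - 310165\right) \left(-344486 + J{\left(288,242 \right)}\right) = \left(\left(-5 - -18\right) - 310165\right) \left(-344486 + 288\right) = \left(\left(-5 + 18\right) - 310165\right) \left(-344198\right) = \left(13 - 310165\right) \left(-344198\right) = \left(-310152\right) \left(-344198\right) = 106753698096$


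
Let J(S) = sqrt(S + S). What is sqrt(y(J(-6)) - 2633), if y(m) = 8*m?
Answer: sqrt(-2633 + 16*I*sqrt(3)) ≈ 0.27 + 51.313*I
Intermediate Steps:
J(S) = sqrt(2)*sqrt(S) (J(S) = sqrt(2*S) = sqrt(2)*sqrt(S))
sqrt(y(J(-6)) - 2633) = sqrt(8*(sqrt(2)*sqrt(-6)) - 2633) = sqrt(8*(sqrt(2)*(I*sqrt(6))) - 2633) = sqrt(8*(2*I*sqrt(3)) - 2633) = sqrt(16*I*sqrt(3) - 2633) = sqrt(-2633 + 16*I*sqrt(3))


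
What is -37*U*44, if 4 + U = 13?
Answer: -14652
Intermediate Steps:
U = 9 (U = -4 + 13 = 9)
-37*U*44 = -37*9*44 = -333*44 = -14652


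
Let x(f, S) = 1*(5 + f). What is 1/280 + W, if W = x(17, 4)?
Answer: 6161/280 ≈ 22.004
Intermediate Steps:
x(f, S) = 5 + f
W = 22 (W = 5 + 17 = 22)
1/280 + W = 1/280 + 22 = 6161/280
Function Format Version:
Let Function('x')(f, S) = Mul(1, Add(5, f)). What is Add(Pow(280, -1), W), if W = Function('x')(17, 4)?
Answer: Rational(6161, 280) ≈ 22.004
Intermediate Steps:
Function('x')(f, S) = Add(5, f)
W = 22 (W = Add(5, 17) = 22)
Add(Pow(280, -1), W) = Add(Pow(280, -1), 22) = Add(Rational(1, 280), 22) = Rational(6161, 280)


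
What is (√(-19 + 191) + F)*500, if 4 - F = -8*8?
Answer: 34000 + 1000*√43 ≈ 40557.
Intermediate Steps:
F = 68 (F = 4 - (-8)*8 = 4 - 1*(-64) = 4 + 64 = 68)
(√(-19 + 191) + F)*500 = (√(-19 + 191) + 68)*500 = (√172 + 68)*500 = (2*√43 + 68)*500 = (68 + 2*√43)*500 = 34000 + 1000*√43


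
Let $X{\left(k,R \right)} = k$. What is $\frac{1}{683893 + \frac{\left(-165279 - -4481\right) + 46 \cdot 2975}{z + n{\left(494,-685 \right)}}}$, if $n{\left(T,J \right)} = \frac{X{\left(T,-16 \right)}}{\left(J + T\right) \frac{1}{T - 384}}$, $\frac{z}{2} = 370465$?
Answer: $\frac{70731645}{48372874606951} \approx 1.4622 \cdot 10^{-6}$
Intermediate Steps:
$z = 740930$ ($z = 2 \cdot 370465 = 740930$)
$n{\left(T,J \right)} = \frac{T \left(-384 + T\right)}{J + T}$ ($n{\left(T,J \right)} = \frac{T}{\left(J + T\right) \frac{1}{T - 384}} = \frac{T}{\left(J + T\right) \frac{1}{-384 + T}} = \frac{T}{\frac{1}{-384 + T} \left(J + T\right)} = T \frac{-384 + T}{J + T} = \frac{T \left(-384 + T\right)}{J + T}$)
$\frac{1}{683893 + \frac{\left(-165279 - -4481\right) + 46 \cdot 2975}{z + n{\left(494,-685 \right)}}} = \frac{1}{683893 + \frac{\left(-165279 - -4481\right) + 46 \cdot 2975}{740930 + \frac{494 \left(-384 + 494\right)}{-685 + 494}}} = \frac{1}{683893 + \frac{\left(-165279 + 4481\right) + 136850}{740930 + 494 \frac{1}{-191} \cdot 110}} = \frac{1}{683893 + \frac{-160798 + 136850}{740930 + 494 \left(- \frac{1}{191}\right) 110}} = \frac{1}{683893 - \frac{23948}{740930 - \frac{54340}{191}}} = \frac{1}{683893 - \frac{23948}{\frac{141463290}{191}}} = \frac{1}{683893 - \frac{2287034}{70731645}} = \frac{1}{\frac{48372874606951}{70731645}} = \frac{70731645}{48372874606951}$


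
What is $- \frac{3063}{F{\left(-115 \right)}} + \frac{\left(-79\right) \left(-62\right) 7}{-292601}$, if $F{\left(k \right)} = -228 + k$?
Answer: $\frac{884476765}{100362143} \approx 8.8129$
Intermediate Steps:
$- \frac{3063}{F{\left(-115 \right)}} + \frac{\left(-79\right) \left(-62\right) 7}{-292601} = - \frac{3063}{-228 - 115} + \frac{\left(-79\right) \left(-62\right) 7}{-292601} = - \frac{3063}{-343} + 4898 \cdot 7 \left(- \frac{1}{292601}\right) = \left(-3063\right) \left(- \frac{1}{343}\right) + 34286 \left(- \frac{1}{292601}\right) = \frac{3063}{343} - \frac{34286}{292601} = \frac{884476765}{100362143}$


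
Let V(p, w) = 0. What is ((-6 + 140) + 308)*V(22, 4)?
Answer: 0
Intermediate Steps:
((-6 + 140) + 308)*V(22, 4) = ((-6 + 140) + 308)*0 = (134 + 308)*0 = 442*0 = 0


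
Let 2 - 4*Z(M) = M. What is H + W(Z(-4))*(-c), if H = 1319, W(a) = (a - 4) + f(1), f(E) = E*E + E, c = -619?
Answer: 2019/2 ≈ 1009.5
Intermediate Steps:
Z(M) = ½ - M/4
f(E) = E + E² (f(E) = E² + E = E + E²)
W(a) = -2 + a (W(a) = (a - 4) + 1*(1 + 1) = (-4 + a) + 1*2 = (-4 + a) + 2 = -2 + a)
H + W(Z(-4))*(-c) = 1319 + (-2 + (½ - ¼*(-4)))*(-1*(-619)) = 1319 + (-2 + (½ + 1))*619 = 1319 + (-2 + 3/2)*619 = 1319 - ½*619 = 1319 - 619/2 = 2019/2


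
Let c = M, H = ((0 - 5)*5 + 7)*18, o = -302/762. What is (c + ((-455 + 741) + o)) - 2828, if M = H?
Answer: -1092097/381 ≈ -2866.4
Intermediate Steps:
o = -151/381 (o = -302*1/762 = -151/381 ≈ -0.39633)
H = -324 (H = (-5*5 + 7)*18 = (-25 + 7)*18 = -18*18 = -324)
M = -324
c = -324
(c + ((-455 + 741) + o)) - 2828 = (-324 + ((-455 + 741) - 151/381)) - 2828 = (-324 + (286 - 151/381)) - 2828 = (-324 + 108815/381) - 2828 = -14629/381 - 2828 = -1092097/381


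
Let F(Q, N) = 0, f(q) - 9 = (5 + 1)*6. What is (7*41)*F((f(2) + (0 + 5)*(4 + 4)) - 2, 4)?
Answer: 0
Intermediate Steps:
f(q) = 45 (f(q) = 9 + (5 + 1)*6 = 9 + 6*6 = 9 + 36 = 45)
(7*41)*F((f(2) + (0 + 5)*(4 + 4)) - 2, 4) = (7*41)*0 = 287*0 = 0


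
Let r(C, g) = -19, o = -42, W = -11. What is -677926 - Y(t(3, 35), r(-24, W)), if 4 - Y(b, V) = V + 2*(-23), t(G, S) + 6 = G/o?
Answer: -677995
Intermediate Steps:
t(G, S) = -6 - G/42 (t(G, S) = -6 + G/(-42) = -6 + G*(-1/42) = -6 - G/42)
Y(b, V) = 50 - V (Y(b, V) = 4 - (V + 2*(-23)) = 4 - (V - 46) = 4 - (-46 + V) = 4 + (46 - V) = 50 - V)
-677926 - Y(t(3, 35), r(-24, W)) = -677926 - (50 - 1*(-19)) = -677926 - (50 + 19) = -677926 - 1*69 = -677926 - 69 = -677995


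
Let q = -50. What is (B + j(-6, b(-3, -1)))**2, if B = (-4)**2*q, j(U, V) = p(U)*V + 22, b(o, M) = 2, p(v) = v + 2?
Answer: 617796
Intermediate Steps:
p(v) = 2 + v
j(U, V) = 22 + V*(2 + U) (j(U, V) = (2 + U)*V + 22 = V*(2 + U) + 22 = 22 + V*(2 + U))
B = -800 (B = (-4)**2*(-50) = 16*(-50) = -800)
(B + j(-6, b(-3, -1)))**2 = (-800 + (22 + 2*(2 - 6)))**2 = (-800 + (22 + 2*(-4)))**2 = (-800 + (22 - 8))**2 = (-800 + 14)**2 = (-786)**2 = 617796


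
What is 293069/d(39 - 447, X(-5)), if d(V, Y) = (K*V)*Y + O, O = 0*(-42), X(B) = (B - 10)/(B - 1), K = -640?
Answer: 293069/652800 ≈ 0.44894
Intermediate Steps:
X(B) = (-10 + B)/(-1 + B)
O = 0
d(V, Y) = -640*V*Y (d(V, Y) = (-640*V)*Y + 0 = -640*V*Y + 0 = -640*V*Y)
293069/d(39 - 447, X(-5)) = 293069/((-640*(39 - 447)*(-10 - 5)/(-1 - 5))) = 293069/((-640*(-408)*-15/(-6))) = 293069/((-640*(-408)*(-⅙*(-15)))) = 293069/((-640*(-408)*5/2)) = 293069/652800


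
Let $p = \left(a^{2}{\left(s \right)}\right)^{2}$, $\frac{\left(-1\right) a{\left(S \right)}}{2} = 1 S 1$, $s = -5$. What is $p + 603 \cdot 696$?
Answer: $429688$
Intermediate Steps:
$a{\left(S \right)} = - 2 S$ ($a{\left(S \right)} = - 2 \cdot 1 S 1 = - 2 S 1 = - 2 S$)
$p = 10000$ ($p = \left(\left(\left(-2\right) \left(-5\right)\right)^{2}\right)^{2} = \left(10^{2}\right)^{2} = 100^{2} = 10000$)
$p + 603 \cdot 696 = 10000 + 603 \cdot 696 = 10000 + 419688 = 429688$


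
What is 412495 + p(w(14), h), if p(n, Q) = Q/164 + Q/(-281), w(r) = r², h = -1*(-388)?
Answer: 4752366244/11521 ≈ 4.1250e+5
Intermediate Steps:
h = 388
p(n, Q) = 117*Q/46084 (p(n, Q) = Q*(1/164) + Q*(-1/281) = Q/164 - Q/281 = 117*Q/46084)
412495 + p(w(14), h) = 412495 + (117/46084)*388 = 412495 + 11349/11521 = 4752366244/11521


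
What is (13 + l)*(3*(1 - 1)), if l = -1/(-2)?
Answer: 0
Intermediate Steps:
l = 1/2 (l = -1*(-1/2) = 1/2 ≈ 0.50000)
(13 + l)*(3*(1 - 1)) = (13 + 1/2)*(3*(1 - 1)) = 27*(3*0)/2 = (27/2)*0 = 0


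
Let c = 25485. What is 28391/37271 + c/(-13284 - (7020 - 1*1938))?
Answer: -142807443/228173062 ≈ -0.62587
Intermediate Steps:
28391/37271 + c/(-13284 - (7020 - 1*1938)) = 28391/37271 + 25485/(-13284 - (7020 - 1*1938)) = 28391*(1/37271) + 25485/(-13284 - (7020 - 1938)) = 28391/37271 + 25485/(-13284 - 1*5082) = 28391/37271 + 25485/(-13284 - 5082) = 28391/37271 + 25485/(-18366) = 28391/37271 + 25485*(-1/18366) = 28391/37271 - 8495/6122 = -142807443/228173062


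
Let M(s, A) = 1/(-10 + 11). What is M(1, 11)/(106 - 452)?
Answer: -1/346 ≈ -0.0028902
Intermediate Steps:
M(s, A) = 1 (M(s, A) = 1/1 = 1)
M(1, 11)/(106 - 452) = 1/(106 - 452) = 1/(-346) = 1*(-1/346) = -1/346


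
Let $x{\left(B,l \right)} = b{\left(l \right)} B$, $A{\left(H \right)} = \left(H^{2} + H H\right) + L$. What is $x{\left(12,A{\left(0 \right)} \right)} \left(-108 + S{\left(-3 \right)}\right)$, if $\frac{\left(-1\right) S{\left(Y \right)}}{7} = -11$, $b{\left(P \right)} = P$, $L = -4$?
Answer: $1488$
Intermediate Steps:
$A{\left(H \right)} = -4 + 2 H^{2}$ ($A{\left(H \right)} = \left(H^{2} + H H\right) - 4 = \left(H^{2} + H^{2}\right) - 4 = 2 H^{2} - 4 = -4 + 2 H^{2}$)
$x{\left(B,l \right)} = B l$ ($x{\left(B,l \right)} = l B = B l$)
$S{\left(Y \right)} = 77$ ($S{\left(Y \right)} = \left(-7\right) \left(-11\right) = 77$)
$x{\left(12,A{\left(0 \right)} \right)} \left(-108 + S{\left(-3 \right)}\right) = 12 \left(-4 + 2 \cdot 0^{2}\right) \left(-108 + 77\right) = 12 \left(-4 + 2 \cdot 0\right) \left(-31\right) = 12 \left(-4 + 0\right) \left(-31\right) = 12 \left(-4\right) \left(-31\right) = \left(-48\right) \left(-31\right) = 1488$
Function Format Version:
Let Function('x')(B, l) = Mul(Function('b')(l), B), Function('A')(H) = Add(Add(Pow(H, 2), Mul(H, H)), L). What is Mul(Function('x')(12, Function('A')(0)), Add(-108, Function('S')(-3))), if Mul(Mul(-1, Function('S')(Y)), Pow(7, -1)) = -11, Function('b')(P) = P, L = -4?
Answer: 1488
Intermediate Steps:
Function('A')(H) = Add(-4, Mul(2, Pow(H, 2))) (Function('A')(H) = Add(Add(Pow(H, 2), Mul(H, H)), -4) = Add(Add(Pow(H, 2), Pow(H, 2)), -4) = Add(Mul(2, Pow(H, 2)), -4) = Add(-4, Mul(2, Pow(H, 2))))
Function('x')(B, l) = Mul(B, l) (Function('x')(B, l) = Mul(l, B) = Mul(B, l))
Function('S')(Y) = 77 (Function('S')(Y) = Mul(-7, -11) = 77)
Mul(Function('x')(12, Function('A')(0)), Add(-108, Function('S')(-3))) = Mul(Mul(12, Add(-4, Mul(2, Pow(0, 2)))), Add(-108, 77)) = Mul(Mul(12, Add(-4, Mul(2, 0))), -31) = Mul(Mul(12, Add(-4, 0)), -31) = Mul(Mul(12, -4), -31) = Mul(-48, -31) = 1488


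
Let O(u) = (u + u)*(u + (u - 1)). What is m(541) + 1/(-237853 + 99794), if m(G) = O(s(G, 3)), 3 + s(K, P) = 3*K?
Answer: 1448840847239/138059 ≈ 1.0494e+7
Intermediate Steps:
s(K, P) = -3 + 3*K
O(u) = 2*u*(-1 + 2*u) (O(u) = (2*u)*(u + (-1 + u)) = (2*u)*(-1 + 2*u) = 2*u*(-1 + 2*u))
m(G) = 2*(-7 + 6*G)*(-3 + 3*G) (m(G) = 2*(-3 + 3*G)*(-1 + 2*(-3 + 3*G)) = 2*(-3 + 3*G)*(-1 + (-6 + 6*G)) = 2*(-3 + 3*G)*(-7 + 6*G) = 2*(-7 + 6*G)*(-3 + 3*G))
m(541) + 1/(-237853 + 99794) = 6*(-1 + 541)*(-7 + 6*541) + 1/(-237853 + 99794) = 6*540*(-7 + 3246) + 1/(-138059) = 6*540*3239 - 1/138059 = 10494360 - 1/138059 = 1448840847239/138059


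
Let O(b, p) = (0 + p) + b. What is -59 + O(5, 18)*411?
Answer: 9394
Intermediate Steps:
O(b, p) = b + p (O(b, p) = p + b = b + p)
-59 + O(5, 18)*411 = -59 + (5 + 18)*411 = -59 + 23*411 = -59 + 9453 = 9394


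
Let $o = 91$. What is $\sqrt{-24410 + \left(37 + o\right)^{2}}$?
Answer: $i \sqrt{8026} \approx 89.588 i$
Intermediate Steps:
$\sqrt{-24410 + \left(37 + o\right)^{2}} = \sqrt{-24410 + \left(37 + 91\right)^{2}} = \sqrt{-24410 + 128^{2}} = \sqrt{-24410 + 16384} = \sqrt{-8026} = i \sqrt{8026}$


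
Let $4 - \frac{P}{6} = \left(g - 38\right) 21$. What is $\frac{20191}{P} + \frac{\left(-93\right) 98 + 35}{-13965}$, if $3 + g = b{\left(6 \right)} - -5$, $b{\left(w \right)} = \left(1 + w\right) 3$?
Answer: $\frac{14254501}{1272810} \approx 11.199$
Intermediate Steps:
$b{\left(w \right)} = 3 + 3 w$
$g = 23$ ($g = -3 + \left(\left(3 + 3 \cdot 6\right) - -5\right) = -3 + \left(\left(3 + 18\right) + 5\right) = -3 + \left(21 + 5\right) = -3 + 26 = 23$)
$P = 1914$ ($P = 24 - 6 \left(23 - 38\right) 21 = 24 - 6 \left(\left(-15\right) 21\right) = 24 - -1890 = 24 + 1890 = 1914$)
$\frac{20191}{P} + \frac{\left(-93\right) 98 + 35}{-13965} = \frac{20191}{1914} + \frac{\left(-93\right) 98 + 35}{-13965} = 20191 \cdot \frac{1}{1914} + \left(-9114 + 35\right) \left(- \frac{1}{13965}\right) = \frac{20191}{1914} - - \frac{1297}{1995} = \frac{20191}{1914} + \frac{1297}{1995} = \frac{14254501}{1272810}$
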